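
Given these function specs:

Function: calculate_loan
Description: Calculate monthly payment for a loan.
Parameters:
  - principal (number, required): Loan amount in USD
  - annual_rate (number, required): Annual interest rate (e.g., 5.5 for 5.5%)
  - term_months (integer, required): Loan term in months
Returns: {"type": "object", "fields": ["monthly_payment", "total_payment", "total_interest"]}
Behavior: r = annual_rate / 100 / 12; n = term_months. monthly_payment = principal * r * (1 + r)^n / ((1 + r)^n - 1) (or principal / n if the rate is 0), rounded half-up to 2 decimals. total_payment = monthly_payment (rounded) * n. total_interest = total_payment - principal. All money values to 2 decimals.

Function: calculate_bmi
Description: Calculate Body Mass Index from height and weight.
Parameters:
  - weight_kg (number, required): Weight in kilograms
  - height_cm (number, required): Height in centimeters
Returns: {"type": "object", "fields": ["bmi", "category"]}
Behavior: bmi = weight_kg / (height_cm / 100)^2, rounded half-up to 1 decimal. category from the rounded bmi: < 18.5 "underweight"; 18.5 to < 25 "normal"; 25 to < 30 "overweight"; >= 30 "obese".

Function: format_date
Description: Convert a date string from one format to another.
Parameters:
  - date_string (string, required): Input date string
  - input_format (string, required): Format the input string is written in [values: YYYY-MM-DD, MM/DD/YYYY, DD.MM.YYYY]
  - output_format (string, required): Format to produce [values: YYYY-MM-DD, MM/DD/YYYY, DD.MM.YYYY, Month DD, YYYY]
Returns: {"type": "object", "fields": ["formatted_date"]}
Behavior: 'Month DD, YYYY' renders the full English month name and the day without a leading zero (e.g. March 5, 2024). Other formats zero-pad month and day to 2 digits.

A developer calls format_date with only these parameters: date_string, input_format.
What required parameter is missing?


Required parameters: date_string, input_format, output_format
Provided: date_string, input_format
Missing: output_format
output_format


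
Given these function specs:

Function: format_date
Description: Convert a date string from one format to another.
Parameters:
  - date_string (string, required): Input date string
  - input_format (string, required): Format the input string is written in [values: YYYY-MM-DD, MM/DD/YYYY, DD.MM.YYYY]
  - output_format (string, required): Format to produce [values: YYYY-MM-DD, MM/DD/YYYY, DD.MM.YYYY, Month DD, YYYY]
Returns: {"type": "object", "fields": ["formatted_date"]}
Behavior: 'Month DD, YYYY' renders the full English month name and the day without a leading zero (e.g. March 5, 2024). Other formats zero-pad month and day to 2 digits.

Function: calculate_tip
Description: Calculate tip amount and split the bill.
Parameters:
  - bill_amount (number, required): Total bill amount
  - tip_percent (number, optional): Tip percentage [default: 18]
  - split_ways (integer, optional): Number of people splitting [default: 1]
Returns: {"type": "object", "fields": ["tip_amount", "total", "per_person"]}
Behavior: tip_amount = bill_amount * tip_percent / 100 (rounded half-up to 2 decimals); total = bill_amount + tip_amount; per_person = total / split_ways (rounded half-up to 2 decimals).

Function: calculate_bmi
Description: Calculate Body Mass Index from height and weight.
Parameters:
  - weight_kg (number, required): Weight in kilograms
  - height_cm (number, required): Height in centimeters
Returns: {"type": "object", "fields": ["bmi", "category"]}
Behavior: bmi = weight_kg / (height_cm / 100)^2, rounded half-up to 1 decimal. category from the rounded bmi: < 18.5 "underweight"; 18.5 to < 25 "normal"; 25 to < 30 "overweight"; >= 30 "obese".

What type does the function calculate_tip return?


The calculate_tip spec declares Returns: {"type": "object", "fields": ["tip_amount", "total", "per_person"]}
Type:
object


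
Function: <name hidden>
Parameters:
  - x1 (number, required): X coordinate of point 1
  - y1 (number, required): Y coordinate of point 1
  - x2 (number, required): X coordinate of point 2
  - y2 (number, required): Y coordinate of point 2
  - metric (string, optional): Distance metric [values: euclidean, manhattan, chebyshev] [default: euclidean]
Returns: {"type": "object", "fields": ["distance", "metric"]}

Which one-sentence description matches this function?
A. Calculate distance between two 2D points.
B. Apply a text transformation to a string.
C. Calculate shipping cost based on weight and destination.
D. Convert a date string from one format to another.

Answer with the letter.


Parameters x1, y1, x2, y2, metric and return ["distance", "metric"] fit: Calculate distance between two 2D points.
A


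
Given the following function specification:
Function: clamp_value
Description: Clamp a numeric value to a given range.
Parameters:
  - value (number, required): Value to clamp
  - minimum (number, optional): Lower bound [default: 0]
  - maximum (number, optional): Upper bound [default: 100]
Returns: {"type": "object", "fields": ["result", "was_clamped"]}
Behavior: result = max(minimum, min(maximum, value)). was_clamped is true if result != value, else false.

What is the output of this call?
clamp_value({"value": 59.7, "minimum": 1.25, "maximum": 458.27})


result = max(1.25, min(458.27, 59.7)) = max(1.25, 59.7) = 59.7
was_clamped = (59.7 != 59.7) = false
Output:
{"result": 59.7, "was_clamped": false}


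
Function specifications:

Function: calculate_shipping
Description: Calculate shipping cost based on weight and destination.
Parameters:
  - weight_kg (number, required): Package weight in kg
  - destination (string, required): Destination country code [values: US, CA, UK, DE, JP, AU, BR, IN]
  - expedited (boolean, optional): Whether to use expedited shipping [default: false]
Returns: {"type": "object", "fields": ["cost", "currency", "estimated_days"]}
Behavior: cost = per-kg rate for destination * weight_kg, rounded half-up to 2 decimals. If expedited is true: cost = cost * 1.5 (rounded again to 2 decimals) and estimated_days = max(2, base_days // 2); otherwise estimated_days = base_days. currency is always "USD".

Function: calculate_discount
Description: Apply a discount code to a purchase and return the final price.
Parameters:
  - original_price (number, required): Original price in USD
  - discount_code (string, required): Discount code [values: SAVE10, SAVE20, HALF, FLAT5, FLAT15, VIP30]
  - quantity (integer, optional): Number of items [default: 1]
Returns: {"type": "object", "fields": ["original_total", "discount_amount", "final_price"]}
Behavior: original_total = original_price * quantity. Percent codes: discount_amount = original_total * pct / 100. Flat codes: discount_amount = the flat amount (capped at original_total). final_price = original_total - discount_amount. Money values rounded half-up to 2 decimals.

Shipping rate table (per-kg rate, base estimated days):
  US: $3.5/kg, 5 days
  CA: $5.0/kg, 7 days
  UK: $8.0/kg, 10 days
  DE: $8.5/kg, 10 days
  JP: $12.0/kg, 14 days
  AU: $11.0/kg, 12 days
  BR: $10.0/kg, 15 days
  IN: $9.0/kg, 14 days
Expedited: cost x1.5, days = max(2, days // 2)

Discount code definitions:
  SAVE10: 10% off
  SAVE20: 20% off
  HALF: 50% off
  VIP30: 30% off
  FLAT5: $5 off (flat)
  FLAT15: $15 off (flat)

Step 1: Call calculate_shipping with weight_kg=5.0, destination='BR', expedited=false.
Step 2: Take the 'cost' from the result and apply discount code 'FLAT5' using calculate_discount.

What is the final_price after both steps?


Step 1: calculate_shipping(weight_kg=5.0, destination=BR, expedited=false)
  Rate for BR: $10.0/kg, base 15 days
  cost = 10.0 * 5.0 = 50 -> 50.00
  expedited not set/false: estimated_days = 15
  -> cost = 50.00 USD
Step 2: calculate_discount(original_price=50.0, discount_code=FLAT5, quantity=1)
  original_total = 50.0 * 1 = 50.00
  FLAT5 = $5 flat: discount_amount = min(5.00, 50.00) = 5.00
  final_price = 50.00 - 5.00 = 45.00
  -> final_price = 45.00
$45.00


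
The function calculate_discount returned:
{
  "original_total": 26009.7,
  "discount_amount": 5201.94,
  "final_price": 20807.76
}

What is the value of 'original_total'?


26009.7


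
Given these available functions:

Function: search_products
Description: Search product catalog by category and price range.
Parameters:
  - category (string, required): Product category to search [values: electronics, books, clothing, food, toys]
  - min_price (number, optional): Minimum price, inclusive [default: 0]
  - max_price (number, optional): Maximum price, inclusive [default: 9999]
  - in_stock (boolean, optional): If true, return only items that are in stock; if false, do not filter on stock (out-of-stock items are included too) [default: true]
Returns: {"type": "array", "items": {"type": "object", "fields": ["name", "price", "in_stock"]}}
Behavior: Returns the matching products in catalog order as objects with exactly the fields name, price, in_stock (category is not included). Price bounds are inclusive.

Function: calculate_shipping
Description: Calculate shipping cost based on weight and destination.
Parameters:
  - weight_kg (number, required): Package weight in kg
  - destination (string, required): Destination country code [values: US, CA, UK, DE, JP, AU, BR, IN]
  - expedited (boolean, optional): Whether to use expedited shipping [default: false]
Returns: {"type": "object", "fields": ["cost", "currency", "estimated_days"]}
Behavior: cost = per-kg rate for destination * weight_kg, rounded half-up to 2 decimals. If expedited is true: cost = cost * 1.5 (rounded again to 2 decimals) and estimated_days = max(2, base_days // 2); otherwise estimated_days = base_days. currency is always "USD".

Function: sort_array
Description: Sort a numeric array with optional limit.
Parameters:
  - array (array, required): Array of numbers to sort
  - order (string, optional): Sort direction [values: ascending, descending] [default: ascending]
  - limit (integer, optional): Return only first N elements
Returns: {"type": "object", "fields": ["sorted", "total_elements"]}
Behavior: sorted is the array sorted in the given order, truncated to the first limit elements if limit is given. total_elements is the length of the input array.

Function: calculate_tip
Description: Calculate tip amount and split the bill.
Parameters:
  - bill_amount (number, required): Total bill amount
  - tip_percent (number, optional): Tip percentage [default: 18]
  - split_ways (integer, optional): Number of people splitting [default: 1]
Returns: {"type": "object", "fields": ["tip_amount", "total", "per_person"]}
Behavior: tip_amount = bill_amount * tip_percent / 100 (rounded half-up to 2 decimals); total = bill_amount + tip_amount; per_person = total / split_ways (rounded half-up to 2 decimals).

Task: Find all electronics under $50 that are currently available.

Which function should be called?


The task needs a function whose description is: Search product catalog by category and price range.
search_products


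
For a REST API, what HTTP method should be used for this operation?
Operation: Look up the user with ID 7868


GET = read, POST = create, PUT = update/replace, DELETE = remove
This operation is a read.
GET


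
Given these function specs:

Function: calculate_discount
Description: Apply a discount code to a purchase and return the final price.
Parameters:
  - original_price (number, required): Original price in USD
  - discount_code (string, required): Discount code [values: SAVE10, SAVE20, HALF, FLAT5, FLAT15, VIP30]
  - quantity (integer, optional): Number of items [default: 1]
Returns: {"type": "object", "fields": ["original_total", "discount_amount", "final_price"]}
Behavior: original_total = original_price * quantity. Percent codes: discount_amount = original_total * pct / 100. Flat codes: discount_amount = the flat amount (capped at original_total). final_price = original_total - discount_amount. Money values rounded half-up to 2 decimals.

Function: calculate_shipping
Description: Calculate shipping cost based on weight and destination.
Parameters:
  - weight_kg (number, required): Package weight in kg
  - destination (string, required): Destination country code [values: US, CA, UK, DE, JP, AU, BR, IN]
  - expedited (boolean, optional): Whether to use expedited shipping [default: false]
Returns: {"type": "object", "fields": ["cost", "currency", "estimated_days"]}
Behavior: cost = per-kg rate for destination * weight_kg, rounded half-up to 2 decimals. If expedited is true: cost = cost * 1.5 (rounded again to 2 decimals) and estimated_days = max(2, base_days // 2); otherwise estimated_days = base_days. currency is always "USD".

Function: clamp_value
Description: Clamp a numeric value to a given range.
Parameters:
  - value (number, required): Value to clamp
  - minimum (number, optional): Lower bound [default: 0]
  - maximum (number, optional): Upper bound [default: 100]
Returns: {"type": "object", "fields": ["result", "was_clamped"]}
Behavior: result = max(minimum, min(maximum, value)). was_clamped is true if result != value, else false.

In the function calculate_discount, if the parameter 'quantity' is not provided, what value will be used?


The calculate_discount spec declares:
  - quantity (integer, optional): Number of items [default: 1]
Default:
1


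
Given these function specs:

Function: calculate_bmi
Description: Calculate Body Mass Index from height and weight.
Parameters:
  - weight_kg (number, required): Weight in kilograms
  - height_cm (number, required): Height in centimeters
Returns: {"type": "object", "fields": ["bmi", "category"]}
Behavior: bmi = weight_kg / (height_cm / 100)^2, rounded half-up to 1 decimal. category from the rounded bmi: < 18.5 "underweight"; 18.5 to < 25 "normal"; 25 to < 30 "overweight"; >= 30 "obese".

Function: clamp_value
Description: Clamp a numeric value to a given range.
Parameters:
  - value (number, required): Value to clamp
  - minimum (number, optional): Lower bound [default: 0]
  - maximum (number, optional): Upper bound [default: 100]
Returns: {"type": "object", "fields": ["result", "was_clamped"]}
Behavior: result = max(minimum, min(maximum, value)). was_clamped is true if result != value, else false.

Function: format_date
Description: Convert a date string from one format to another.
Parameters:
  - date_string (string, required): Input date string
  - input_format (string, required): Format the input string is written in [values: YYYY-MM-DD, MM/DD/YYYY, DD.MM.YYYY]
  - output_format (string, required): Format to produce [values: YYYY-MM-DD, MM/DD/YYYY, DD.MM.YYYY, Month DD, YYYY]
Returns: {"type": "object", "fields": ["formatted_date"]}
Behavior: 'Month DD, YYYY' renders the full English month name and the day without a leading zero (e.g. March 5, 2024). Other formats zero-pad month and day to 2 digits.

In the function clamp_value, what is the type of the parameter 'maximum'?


The clamp_value spec declares:
  - maximum (number, optional): Upper bound [default: 100]
Type:
number


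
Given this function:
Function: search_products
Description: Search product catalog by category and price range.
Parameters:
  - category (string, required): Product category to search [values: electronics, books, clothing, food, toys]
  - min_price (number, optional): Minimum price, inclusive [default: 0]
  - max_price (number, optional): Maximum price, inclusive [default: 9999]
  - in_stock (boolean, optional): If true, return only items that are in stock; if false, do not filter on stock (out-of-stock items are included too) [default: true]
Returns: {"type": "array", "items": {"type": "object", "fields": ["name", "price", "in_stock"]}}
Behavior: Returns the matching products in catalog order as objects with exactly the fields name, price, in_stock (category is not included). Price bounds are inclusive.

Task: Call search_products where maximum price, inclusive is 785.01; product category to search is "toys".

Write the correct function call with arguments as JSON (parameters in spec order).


Mapping each described value to its parameter name:
  'Maximum price, inclusive' -> max_price = 785.01
  'Product category to search' -> category = "toys"
search_products({"category": "toys", "max_price": 785.01})


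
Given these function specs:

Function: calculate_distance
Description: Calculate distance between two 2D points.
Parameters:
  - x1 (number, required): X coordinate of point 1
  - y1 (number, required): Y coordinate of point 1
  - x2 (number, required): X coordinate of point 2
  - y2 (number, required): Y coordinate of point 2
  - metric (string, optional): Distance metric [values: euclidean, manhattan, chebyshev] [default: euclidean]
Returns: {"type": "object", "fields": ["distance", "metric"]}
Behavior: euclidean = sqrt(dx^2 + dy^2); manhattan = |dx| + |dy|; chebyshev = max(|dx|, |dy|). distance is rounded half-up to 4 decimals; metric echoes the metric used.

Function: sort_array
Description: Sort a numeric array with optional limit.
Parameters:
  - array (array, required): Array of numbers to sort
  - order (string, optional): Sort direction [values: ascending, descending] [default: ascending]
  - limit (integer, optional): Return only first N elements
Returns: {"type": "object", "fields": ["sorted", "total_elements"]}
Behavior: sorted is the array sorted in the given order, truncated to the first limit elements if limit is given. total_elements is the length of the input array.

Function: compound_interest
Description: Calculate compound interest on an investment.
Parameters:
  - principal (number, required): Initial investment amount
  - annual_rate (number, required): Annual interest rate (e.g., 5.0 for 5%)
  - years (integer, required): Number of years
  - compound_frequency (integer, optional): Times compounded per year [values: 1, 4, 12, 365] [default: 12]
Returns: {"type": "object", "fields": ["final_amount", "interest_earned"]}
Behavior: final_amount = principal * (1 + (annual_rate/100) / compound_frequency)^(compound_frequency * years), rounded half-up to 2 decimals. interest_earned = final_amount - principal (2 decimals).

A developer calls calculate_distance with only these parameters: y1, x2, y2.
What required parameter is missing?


Required parameters: x1, y1, x2, y2
Provided: y1, x2, y2
Missing: x1
x1


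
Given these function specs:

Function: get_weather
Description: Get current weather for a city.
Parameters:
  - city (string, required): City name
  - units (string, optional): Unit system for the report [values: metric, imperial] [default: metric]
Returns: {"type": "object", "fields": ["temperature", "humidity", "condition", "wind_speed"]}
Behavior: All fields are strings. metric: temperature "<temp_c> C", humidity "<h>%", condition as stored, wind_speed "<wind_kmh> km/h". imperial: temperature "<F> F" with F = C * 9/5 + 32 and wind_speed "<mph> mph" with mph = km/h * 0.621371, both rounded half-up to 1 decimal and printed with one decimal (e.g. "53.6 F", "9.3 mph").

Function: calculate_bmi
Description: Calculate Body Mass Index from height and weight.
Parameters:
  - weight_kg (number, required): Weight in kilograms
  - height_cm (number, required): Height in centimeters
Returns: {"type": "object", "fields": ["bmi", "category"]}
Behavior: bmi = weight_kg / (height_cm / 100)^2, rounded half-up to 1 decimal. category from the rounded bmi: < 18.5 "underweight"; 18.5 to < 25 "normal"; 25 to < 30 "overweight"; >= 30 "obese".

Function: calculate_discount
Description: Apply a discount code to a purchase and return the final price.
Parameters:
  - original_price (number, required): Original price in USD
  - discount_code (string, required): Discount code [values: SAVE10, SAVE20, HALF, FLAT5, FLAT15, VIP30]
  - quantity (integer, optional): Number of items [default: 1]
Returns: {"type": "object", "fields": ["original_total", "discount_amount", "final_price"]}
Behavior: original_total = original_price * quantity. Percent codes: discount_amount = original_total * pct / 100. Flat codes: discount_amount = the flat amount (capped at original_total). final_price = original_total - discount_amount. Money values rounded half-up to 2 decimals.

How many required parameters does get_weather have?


Parameters of get_weather: city (required), units (optional)
Required count:
1


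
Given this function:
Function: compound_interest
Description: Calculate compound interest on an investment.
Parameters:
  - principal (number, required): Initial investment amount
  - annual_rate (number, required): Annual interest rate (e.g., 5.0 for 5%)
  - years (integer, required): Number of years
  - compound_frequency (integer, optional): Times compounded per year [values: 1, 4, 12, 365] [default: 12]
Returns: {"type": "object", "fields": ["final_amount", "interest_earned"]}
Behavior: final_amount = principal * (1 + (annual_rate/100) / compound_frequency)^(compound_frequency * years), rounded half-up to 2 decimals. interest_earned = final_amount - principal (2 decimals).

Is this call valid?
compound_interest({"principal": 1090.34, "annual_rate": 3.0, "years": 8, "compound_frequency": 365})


Checking all required parameters present and types match... All valid.
Valid


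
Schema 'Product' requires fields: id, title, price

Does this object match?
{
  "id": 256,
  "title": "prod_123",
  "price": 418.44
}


Checking required fields... All present.
Valid - all required fields present


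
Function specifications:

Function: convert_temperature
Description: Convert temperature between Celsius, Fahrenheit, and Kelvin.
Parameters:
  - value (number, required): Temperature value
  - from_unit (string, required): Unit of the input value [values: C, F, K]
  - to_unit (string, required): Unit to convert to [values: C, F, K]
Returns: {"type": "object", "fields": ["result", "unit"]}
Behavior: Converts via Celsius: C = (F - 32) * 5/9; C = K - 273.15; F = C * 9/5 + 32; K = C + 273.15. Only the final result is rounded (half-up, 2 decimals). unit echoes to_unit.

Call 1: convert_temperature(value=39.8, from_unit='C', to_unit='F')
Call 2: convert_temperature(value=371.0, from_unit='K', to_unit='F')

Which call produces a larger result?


Call 1:
  Input already in C: 39.8
  To F: 39.8 * 9/5 + 32 = 103.64
  Round to 2 decimals: 103.64
  -> 103.64 F
Call 2:
  To C: 371 - 273.15 = 97.85
  To F: 97.85 * 9/5 + 32 = 208.13
  Round to 2 decimals: 208.13
  -> 208.13 F
Call 2 (208.13 F)


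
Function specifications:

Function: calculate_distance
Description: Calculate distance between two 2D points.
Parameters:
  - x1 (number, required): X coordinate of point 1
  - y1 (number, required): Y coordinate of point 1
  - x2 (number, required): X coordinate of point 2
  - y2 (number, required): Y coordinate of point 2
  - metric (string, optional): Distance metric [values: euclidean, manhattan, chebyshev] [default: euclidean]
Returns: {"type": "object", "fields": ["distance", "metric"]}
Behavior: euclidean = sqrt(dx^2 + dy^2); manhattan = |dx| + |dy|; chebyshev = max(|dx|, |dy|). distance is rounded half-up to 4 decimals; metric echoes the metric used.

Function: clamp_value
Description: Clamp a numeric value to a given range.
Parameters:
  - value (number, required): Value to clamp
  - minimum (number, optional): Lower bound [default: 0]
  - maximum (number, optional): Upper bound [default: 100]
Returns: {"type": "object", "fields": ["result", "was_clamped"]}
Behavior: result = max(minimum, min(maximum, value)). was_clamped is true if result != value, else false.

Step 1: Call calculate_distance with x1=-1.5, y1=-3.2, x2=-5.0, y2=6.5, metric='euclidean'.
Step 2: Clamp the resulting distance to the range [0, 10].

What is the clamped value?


Step 1: calculate_distance (euclidean)
  |dx| = |-5 - -1.5| = 3.5; |dy| = |6.5 - -3.2| = 9.7
  euclidean: sqrt(3.5^2 + 9.7^2) = sqrt(106.34) = 10.312129
  Round to 4 decimals: 10.3121
  -> distance = 10.3121
Step 2: clamp_value(value=10.3121, minimum=0, maximum=10)
  result = max(0, min(10, 10.3121)) = max(0, 10) = 10
  was_clamped = (10 != 10.3121) = true
  -> result = 10
10


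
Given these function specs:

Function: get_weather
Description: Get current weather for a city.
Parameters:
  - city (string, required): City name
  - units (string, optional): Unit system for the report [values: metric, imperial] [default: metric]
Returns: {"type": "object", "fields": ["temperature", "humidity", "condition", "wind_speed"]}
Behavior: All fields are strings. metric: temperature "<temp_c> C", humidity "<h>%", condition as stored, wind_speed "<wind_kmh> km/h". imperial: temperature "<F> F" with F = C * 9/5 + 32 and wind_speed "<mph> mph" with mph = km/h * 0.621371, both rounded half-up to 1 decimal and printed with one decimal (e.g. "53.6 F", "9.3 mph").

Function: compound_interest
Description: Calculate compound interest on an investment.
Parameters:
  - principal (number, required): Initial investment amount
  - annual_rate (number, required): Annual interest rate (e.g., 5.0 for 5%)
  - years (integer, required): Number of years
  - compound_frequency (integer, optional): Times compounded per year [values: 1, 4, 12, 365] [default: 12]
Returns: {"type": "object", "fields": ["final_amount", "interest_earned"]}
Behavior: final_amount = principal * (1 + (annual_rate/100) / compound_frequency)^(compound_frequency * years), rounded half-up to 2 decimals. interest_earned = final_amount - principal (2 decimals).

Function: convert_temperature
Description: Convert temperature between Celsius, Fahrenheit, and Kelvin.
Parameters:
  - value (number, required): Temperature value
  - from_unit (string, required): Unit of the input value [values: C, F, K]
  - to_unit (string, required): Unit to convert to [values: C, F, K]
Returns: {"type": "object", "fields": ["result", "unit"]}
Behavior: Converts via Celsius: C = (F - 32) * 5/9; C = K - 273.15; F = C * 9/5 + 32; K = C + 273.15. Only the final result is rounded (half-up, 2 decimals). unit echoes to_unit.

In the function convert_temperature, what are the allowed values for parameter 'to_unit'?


The convert_temperature spec declares:
  - to_unit (string, required): Unit to convert to [values: C, F, K]
Allowed values:
C, F, K


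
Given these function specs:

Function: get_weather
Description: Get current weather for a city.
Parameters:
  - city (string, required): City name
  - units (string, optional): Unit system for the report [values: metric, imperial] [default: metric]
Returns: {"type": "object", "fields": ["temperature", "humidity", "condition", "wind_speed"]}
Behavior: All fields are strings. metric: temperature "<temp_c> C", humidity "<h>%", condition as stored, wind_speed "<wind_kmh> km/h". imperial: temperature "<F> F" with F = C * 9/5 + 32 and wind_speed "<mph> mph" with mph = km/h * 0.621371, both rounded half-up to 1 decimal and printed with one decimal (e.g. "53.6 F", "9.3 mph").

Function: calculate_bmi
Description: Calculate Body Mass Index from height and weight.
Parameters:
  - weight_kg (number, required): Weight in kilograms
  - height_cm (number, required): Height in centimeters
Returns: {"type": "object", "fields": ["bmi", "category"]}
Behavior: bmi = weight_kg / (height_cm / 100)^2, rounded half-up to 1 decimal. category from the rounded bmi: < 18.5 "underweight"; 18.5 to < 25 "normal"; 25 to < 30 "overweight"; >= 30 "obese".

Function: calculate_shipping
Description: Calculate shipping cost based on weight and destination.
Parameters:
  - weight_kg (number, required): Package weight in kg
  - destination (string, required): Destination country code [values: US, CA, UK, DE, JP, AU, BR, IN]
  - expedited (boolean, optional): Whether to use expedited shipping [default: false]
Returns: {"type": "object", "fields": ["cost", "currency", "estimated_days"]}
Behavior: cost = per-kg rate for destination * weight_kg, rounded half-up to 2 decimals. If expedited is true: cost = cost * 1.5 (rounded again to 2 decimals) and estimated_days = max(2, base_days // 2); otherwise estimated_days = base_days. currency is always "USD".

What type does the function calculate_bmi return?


The calculate_bmi spec declares Returns: {"type": "object", "fields": ["bmi", "category"]}
Type:
object


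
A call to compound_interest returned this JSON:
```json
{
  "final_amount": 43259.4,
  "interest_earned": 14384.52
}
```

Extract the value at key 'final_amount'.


43259.4


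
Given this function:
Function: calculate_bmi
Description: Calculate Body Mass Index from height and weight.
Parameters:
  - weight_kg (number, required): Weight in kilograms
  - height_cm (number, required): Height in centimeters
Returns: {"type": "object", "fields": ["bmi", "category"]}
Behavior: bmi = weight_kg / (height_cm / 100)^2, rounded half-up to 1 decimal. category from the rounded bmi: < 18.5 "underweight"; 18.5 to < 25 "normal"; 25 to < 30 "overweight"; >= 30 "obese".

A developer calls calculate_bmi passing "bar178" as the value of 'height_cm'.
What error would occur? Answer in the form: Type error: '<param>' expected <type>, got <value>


Spec: 'height_cm' is declared as number; "bar178" is a string.
Type error: 'height_cm' expected number, got "bar178"


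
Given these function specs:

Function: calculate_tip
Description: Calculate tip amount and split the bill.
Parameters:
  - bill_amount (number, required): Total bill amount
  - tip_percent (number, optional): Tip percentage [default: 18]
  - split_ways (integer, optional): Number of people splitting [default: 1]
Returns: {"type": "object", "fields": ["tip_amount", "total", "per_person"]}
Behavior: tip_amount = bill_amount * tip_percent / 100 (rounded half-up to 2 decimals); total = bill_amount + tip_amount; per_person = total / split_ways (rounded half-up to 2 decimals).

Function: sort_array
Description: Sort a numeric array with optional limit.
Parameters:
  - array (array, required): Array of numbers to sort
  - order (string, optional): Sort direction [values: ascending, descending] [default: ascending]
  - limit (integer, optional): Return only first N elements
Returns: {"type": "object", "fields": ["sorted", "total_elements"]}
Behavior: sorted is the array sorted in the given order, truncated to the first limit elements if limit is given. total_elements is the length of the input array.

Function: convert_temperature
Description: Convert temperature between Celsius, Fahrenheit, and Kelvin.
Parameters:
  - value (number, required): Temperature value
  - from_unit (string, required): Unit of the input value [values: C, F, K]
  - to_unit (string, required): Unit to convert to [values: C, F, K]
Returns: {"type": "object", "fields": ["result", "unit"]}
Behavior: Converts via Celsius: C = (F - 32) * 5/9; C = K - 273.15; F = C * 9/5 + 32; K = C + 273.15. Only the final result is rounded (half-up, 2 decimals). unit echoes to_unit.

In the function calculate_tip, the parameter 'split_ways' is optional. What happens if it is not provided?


The calculate_tip spec declares:
  - split_ways (integer, optional): Number of people splitting [default: 1]
It defaults to 1


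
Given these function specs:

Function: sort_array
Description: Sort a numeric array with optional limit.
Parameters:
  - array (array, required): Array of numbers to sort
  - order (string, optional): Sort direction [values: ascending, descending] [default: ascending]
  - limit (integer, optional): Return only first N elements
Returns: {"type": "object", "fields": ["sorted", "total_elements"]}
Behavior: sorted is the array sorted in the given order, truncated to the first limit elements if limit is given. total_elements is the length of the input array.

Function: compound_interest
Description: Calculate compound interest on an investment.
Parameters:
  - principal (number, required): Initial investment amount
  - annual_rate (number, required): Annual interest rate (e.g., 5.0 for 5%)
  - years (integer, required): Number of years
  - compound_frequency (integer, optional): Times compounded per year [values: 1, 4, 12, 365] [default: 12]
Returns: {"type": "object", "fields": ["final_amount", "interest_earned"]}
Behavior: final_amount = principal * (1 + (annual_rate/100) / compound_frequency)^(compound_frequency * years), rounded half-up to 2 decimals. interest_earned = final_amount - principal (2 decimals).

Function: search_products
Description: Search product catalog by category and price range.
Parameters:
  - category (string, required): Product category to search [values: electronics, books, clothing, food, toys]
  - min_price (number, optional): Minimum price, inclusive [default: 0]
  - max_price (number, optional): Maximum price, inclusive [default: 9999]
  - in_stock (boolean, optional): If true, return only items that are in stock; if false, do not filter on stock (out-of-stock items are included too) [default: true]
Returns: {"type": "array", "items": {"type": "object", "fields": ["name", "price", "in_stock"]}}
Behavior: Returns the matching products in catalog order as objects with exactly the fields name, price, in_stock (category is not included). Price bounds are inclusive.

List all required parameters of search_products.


Parameters of search_products and their required/optional flag:
  category: required
  min_price: optional
  max_price: optional
  in_stock: optional
category


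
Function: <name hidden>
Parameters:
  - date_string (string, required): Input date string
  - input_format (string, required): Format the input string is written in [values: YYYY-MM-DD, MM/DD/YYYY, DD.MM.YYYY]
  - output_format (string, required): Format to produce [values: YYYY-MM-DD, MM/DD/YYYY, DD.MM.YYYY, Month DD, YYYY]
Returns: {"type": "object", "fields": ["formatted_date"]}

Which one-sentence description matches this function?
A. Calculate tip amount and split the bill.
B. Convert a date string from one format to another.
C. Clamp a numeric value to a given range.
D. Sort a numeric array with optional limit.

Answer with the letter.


Parameters date_string, input_format, output_format and return ["formatted_date"] fit: Convert a date string from one format to another.
B


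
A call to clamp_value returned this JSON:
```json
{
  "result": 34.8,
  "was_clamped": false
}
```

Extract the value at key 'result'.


34.8


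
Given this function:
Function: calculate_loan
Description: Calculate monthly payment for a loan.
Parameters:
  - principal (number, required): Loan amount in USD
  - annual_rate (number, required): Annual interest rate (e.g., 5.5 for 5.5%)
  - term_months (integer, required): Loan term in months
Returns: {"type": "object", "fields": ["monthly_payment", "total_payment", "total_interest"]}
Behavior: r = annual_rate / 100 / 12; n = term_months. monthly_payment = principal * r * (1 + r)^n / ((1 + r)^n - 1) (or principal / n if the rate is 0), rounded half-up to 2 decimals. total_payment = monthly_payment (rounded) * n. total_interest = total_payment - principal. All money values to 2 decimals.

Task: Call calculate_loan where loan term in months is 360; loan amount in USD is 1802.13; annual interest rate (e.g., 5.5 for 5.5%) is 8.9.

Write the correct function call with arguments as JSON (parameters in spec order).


Mapping each described value to its parameter name:
  'Loan term in months' -> term_months = 360
  'Loan amount in USD' -> principal = 1802.13
  'Annual interest rate (e.g., 5.5 for 5.5%)' -> annual_rate = 8.9
calculate_loan({"principal": 1802.13, "annual_rate": 8.9, "term_months": 360})


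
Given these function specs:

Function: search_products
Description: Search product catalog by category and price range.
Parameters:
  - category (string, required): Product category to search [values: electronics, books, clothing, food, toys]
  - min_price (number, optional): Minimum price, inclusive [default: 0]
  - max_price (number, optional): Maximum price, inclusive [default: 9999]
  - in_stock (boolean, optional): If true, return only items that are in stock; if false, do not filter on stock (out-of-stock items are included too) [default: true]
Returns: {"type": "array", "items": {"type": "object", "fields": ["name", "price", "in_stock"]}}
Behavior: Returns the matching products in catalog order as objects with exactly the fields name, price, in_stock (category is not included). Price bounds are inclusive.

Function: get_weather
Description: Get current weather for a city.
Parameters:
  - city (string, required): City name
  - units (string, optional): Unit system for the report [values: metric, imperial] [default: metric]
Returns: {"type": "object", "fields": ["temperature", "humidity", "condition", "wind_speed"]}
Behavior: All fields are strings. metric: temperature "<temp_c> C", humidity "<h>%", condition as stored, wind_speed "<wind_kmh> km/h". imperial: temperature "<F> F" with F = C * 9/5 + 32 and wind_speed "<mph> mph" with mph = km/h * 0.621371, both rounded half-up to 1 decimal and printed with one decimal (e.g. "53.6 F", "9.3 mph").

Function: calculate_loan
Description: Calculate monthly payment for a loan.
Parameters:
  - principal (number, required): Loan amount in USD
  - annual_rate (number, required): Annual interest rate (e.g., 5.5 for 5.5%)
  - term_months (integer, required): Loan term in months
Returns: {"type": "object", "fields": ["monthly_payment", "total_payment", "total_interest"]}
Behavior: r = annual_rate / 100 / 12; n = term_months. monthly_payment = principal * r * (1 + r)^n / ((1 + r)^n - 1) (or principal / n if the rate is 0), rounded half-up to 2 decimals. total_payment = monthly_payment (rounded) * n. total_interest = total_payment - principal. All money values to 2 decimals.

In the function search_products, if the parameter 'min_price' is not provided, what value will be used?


The search_products spec declares:
  - min_price (number, optional): Minimum price, inclusive [default: 0]
Default:
0


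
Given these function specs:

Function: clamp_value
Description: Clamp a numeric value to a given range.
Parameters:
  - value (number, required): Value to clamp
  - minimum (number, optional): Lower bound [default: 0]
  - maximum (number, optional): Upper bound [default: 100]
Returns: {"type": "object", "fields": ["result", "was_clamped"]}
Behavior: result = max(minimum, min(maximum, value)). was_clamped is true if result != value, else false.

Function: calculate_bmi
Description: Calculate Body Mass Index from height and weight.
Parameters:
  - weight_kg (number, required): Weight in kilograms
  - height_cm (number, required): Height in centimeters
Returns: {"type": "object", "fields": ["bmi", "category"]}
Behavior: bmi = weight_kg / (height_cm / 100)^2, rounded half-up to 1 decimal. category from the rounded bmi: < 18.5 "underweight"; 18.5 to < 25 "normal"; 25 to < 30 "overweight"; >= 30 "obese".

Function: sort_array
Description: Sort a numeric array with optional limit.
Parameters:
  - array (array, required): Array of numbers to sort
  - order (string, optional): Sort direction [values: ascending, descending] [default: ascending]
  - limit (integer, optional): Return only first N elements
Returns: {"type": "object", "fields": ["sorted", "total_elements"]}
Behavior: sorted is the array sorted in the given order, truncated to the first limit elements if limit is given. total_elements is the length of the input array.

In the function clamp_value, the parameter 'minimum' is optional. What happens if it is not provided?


The clamp_value spec declares:
  - minimum (number, optional): Lower bound [default: 0]
It defaults to 0


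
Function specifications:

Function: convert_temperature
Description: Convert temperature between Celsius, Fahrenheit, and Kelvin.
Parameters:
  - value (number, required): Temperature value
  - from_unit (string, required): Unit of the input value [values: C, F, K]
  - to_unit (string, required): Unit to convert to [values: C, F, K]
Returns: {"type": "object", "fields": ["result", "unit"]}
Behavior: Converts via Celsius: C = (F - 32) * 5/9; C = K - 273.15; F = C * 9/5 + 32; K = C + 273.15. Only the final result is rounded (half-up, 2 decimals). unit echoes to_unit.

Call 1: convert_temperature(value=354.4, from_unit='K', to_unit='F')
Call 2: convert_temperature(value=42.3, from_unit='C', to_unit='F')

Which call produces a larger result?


Call 1:
  To C: 354.4 - 273.15 = 81.25
  To F: 81.25 * 9/5 + 32 = 178.25
  Round to 2 decimals: 178.25
  -> 178.25 F
Call 2:
  Input already in C: 42.3
  To F: 42.3 * 9/5 + 32 = 108.14
  Round to 2 decimals: 108.14
  -> 108.14 F
Call 1 (178.25 F)


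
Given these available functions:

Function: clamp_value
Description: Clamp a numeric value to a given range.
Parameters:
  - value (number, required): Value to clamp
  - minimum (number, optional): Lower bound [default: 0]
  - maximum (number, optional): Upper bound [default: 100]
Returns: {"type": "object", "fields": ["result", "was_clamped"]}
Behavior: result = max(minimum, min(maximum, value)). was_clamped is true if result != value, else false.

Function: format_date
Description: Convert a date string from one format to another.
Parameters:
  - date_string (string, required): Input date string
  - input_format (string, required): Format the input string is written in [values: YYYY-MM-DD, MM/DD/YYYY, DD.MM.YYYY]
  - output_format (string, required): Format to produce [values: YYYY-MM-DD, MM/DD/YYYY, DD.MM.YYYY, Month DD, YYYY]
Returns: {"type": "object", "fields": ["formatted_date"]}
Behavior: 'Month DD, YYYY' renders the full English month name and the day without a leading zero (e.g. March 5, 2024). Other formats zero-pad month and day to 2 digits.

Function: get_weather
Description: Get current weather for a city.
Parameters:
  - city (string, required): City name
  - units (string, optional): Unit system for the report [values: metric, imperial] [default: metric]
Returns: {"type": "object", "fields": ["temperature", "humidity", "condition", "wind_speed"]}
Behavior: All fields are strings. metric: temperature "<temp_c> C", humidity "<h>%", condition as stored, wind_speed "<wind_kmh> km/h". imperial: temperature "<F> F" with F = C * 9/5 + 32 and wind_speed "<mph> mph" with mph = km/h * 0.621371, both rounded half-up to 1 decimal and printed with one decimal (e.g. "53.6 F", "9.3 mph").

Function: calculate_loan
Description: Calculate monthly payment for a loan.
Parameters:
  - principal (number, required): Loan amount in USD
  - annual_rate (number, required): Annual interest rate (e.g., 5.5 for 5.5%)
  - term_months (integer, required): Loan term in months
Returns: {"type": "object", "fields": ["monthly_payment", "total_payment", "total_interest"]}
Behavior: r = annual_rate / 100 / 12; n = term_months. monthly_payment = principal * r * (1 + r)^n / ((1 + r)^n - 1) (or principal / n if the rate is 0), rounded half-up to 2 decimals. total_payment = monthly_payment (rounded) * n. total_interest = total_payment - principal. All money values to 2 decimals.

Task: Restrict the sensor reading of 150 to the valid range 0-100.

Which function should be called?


The task needs a function whose description is: Clamp a numeric value to a given range.
clamp_value
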